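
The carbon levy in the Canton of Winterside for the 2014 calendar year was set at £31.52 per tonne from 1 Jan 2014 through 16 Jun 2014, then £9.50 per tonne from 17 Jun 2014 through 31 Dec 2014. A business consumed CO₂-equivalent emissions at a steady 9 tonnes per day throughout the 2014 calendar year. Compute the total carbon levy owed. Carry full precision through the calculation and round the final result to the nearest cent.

1 Jan – 16 Jun 2014: 167 days × 9 tonnes/day = 1,503 tonnes at £31.52/tonne → £47374.56
17 Jun – 31 Dec 2014: 198 days × 9 tonnes/day = 1,782 tonnes at £9.50/tonne → £16929.00

£64303.56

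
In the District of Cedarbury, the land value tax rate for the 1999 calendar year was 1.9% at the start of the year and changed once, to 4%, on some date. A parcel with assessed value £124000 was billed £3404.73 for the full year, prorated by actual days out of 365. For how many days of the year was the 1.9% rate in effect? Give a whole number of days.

218 days

Let d = days at the first rate; then 365 − d days at the second rate.
£124000 × [1.9%·d + 4%·(365−d)] / 365 = £3404.73
Solving gives d = 218, so the new rate took effect on August 7, 1999.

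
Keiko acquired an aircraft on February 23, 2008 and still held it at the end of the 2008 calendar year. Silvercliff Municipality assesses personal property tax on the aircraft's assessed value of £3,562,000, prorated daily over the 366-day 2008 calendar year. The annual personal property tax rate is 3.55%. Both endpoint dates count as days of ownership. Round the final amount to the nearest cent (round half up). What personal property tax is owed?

Days held (February 23 – December 31, 2008): 313 out of 366
Tax = £3,562,000 × 3.55% × 313/366 = £108,139.7896

£108,139.79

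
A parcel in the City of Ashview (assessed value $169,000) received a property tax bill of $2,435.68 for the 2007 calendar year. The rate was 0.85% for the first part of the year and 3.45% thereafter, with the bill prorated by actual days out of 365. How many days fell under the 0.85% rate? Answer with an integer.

282 days

Let d = days at the first rate; then 365 − d days at the second rate.
$169,000 × [0.85%·d + 3.45%·(365−d)] / 365 = $2,435.68
Solving gives d = 282, so the new rate took effect on October 10, 2007.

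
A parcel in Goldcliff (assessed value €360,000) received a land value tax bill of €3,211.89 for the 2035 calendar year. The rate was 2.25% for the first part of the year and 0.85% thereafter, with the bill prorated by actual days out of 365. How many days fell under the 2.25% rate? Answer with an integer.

Let d = days at the first rate; then 365 − d days at the second rate.
€360,000 × [2.25%·d + 0.85%·(365−d)] / 365 = €3,211.89
Solving gives d = 11, so the new rate took effect on 12 January 2035.

11 days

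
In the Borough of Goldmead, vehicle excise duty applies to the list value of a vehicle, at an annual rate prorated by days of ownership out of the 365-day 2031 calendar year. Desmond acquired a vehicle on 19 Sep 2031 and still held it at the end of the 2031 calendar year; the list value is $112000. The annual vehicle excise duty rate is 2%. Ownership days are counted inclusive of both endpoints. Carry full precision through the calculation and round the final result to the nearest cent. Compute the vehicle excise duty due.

Days held (19 Sep – 31 Dec 2031): 104 out of 365
Tax = $112000 × 2% × 104/365 = $638.2466

$638.25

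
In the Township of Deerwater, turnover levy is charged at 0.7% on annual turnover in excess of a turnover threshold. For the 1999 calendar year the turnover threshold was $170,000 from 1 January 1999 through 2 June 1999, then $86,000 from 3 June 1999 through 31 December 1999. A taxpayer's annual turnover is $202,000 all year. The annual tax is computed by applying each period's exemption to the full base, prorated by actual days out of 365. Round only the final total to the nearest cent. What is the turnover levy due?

1 January – 2 June 1999: 153 days, exemption $170,000 → ($202,000 − $170,000) × 0.7% × 153/365 = $93.8959
3 June – 31 December 1999: 212 days, exemption $86,000 → ($202,000 − $86,000) × 0.7% × 212/365 = $471.6274
Total = $565.5233

$565.52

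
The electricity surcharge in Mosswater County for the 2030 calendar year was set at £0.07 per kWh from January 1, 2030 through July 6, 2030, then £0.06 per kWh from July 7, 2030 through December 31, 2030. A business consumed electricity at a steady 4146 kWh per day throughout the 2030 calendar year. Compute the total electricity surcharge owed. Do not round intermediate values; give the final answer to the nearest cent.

January 1 – July 6, 2030: 187 days × 4146 kWh/day = 775,302 kWh at £0.07/kWh → £54,271.14
July 7 – December 31, 2030: 178 days × 4146 kWh/day = 737,988 kWh at £0.06/kWh → £44,279.28

£98,550.42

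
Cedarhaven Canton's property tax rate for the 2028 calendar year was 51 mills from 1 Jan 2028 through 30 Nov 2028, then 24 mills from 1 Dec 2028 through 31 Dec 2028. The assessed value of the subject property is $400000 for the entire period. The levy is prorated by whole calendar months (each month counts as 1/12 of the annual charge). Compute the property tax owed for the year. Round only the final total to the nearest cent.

$19500.00

1 Jan – 30 Nov 2028: 11 months at 51 mills → $400000 × 5.1% × 11/12 = $18700.0000
1 Dec – 31 Dec 2028: 1 month at 24 mills → $400000 × 2.4% × 1/12 = $800.0000
Total = $19500.0000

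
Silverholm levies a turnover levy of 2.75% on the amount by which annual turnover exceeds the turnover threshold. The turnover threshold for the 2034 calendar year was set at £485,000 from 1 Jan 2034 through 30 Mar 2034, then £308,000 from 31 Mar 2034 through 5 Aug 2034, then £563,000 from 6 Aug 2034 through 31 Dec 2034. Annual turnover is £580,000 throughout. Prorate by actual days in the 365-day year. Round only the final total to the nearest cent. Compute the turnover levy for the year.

£3,449.71

1 Jan – 30 Mar 2034: 89 days, exemption £485,000 → (£580,000 − £485,000) × 2.75% × 89/365 = £637.0205
31 Mar – 5 Aug 2034: 128 days, exemption £308,000 → (£580,000 − £308,000) × 2.75% × 128/365 = £2,623.1233
6 Aug – 31 Dec 2034: 148 days, exemption £563,000 → (£580,000 − £563,000) × 2.75% × 148/365 = £189.5616
Total = £3,449.7055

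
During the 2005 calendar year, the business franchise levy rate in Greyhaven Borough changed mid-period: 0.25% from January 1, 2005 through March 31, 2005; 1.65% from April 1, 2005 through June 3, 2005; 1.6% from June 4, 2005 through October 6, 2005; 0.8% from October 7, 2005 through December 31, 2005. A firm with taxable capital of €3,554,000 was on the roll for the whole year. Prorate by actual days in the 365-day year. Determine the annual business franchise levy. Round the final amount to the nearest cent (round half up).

€38,646.10

January 1 – March 31, 2005: 90 days at 0.25% → €3,554,000 × 0.25% × 90/365 = €2,190.8219
April 1 – June 3, 2005: 64 days at 1.65% → €3,554,000 × 1.65% × 64/365 = €10,282.2575
June 4 – October 6, 2005: 125 days at 1.6% → €3,554,000 × 1.6% × 125/365 = €19,473.9726
October 7 – December 31, 2005: 86 days at 0.8% → €3,554,000 × 0.8% × 86/365 = €6,699.0466
Total = €38,646.0986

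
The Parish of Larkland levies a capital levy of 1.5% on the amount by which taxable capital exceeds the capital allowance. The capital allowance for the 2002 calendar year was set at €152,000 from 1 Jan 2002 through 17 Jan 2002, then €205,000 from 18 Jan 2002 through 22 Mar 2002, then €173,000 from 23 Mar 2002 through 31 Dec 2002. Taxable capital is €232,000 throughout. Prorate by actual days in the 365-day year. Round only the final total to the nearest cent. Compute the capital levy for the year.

€815.51

1 Jan – 17 Jan 2002: 17 days, exemption €152,000 → (€232,000 − €152,000) × 1.5% × 17/365 = €55.8904
18 Jan – 22 Mar 2002: 64 days, exemption €205,000 → (€232,000 − €205,000) × 1.5% × 64/365 = €71.0137
23 Mar – 31 Dec 2002: 284 days, exemption €173,000 → (€232,000 − €173,000) × 1.5% × 284/365 = €688.6027
Total = €815.5068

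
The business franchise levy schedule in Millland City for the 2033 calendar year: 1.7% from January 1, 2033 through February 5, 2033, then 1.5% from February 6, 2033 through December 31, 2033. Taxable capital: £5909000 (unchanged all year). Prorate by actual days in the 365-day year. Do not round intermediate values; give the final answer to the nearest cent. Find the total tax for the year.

£89800.61

January 1 – February 5, 2033: 36 days at 1.7% → £5909000 × 1.7% × 36/365 = £9907.6932
February 6 – December 31, 2033: 329 days at 1.5% → £5909000 × 1.5% × 329/365 = £79892.9178
Total = £89800.6110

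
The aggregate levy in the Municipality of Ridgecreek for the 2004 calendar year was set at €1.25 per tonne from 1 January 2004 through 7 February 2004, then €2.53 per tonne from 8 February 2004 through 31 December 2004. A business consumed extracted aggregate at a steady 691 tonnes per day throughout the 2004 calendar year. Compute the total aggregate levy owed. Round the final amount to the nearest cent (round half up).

€606,241.94

1 January – 7 February 2004: 38 days × 691 tonnes/day = 26,258 tonnes at €1.25/tonne → €32,822.50
8 February – 31 December 2004: 328 days × 691 tonnes/day = 226,648 tonnes at €2.53/tonne → €573,419.44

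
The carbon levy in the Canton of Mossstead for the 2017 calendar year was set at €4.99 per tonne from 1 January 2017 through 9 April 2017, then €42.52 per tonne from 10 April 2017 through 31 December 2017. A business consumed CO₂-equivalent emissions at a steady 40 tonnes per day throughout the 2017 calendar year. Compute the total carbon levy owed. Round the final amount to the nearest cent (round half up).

1 January – 9 April 2017: 99 days × 40 tonnes/day = 3,960 tonnes at €4.99/tonne → €19760.40
10 April – 31 December 2017: 266 days × 40 tonnes/day = 10,640 tonnes at €42.52/tonne → €452412.80

€472173.20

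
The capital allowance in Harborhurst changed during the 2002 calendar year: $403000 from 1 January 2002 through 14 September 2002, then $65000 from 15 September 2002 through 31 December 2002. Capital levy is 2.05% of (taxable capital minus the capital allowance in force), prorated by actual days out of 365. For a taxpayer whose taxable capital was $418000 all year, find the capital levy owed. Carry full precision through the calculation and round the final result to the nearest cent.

$2357.72

1 January – 14 September 2002: 257 days, exemption $403000 → ($418000 − $403000) × 2.05% × 257/365 = $216.5137
15 September – 31 December 2002: 108 days, exemption $65000 → ($418000 − $65000) × 2.05% × 108/365 = $2141.2110
Total = $2357.7247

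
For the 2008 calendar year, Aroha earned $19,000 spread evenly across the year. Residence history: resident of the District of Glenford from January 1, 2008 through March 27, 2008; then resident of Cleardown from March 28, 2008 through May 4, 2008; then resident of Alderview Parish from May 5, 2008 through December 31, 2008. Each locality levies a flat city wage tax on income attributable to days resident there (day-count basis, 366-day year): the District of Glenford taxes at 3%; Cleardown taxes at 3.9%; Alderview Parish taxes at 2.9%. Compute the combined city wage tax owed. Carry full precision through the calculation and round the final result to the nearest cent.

$575.24

The District of Glenford, January 1 – March 27, 2008: 87 days → $19,000 × 3% × 87/366 = $135.4918
Cleardown, March 28 – May 4, 2008: 38 days → $19,000 × 3.9% × 38/366 = $76.9344
Alderview Parish, May 5 – December 31, 2008: 241 days → $19,000 × 2.9% × 241/366 = $362.8169
Total = $575.2432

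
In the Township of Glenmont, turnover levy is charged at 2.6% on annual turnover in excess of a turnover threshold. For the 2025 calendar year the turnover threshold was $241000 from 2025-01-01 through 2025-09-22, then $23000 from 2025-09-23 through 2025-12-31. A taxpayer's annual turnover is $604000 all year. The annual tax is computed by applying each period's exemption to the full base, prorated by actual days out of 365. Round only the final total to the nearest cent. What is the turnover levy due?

2025-01-01 to 2025-09-22: 265 days, exemption $241000 → ($604000 − $241000) × 2.6% × 265/365 = $6852.2466
2025-09-23 to 2025-12-31: 100 days, exemption $23000 → ($604000 − $23000) × 2.6% × 100/365 = $4138.6301
Total = $10990.8767

$10990.88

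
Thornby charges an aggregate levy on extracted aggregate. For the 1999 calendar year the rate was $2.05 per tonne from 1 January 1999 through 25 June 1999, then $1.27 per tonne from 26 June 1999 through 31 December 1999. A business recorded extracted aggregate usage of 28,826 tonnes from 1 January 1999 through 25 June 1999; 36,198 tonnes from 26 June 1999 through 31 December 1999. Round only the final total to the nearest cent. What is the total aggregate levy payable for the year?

$105,064.76

1 January – 25 June 1999: 28,826 tonnes at $2.05/tonne → $59,093.30
26 June – 31 December 1999: 36,198 tonnes at $1.27/tonne → $45,971.46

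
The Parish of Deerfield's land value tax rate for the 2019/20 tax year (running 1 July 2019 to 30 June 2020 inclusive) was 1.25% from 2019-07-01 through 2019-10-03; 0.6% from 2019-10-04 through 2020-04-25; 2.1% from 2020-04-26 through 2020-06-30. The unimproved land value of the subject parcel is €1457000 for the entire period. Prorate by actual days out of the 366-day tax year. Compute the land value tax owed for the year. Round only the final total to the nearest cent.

2019-07-01 to 2019-10-03: 95 days at 1.25% → €1457000 × 1.25% × 95/366 = €4727.2883
2019-10-04 to 2020-04-25: 205 days at 0.6% → €1457000 × 0.6% × 205/366 = €4896.4754
2020-04-26 to 2020-06-30: 66 days at 2.1% → €1457000 × 2.1% × 66/366 = €5517.4918
Total = €15141.2555

€15141.26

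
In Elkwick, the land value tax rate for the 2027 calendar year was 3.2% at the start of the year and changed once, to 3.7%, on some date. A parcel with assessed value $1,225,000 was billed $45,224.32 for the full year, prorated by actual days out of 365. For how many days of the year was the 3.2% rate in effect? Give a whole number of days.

Let d = days at the first rate; then 365 − d days at the second rate.
$1,225,000 × [3.2%·d + 3.7%·(365−d)] / 365 = $45,224.32
Solving gives d = 6, so the new rate took effect on 7 January 2027.

6 days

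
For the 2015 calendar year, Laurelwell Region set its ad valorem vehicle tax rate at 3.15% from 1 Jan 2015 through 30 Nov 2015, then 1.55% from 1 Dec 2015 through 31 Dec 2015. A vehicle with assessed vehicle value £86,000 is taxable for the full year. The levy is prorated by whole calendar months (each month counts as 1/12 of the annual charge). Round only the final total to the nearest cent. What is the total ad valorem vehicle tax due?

£2,594.33

1 Jan – 30 Nov 2015: 11 months at 3.15% → £86,000 × 3.15% × 11/12 = £2,483.2500
1 Dec – 31 Dec 2015: 1 month at 1.55% → £86,000 × 1.55% × 1/12 = £111.0833
Total = £2,594.3333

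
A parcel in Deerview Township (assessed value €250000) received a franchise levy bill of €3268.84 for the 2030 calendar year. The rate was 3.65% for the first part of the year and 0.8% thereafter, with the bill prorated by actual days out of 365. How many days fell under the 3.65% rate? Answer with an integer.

65 days

Let d = days at the first rate; then 365 − d days at the second rate.
€250000 × [3.65%·d + 0.8%·(365−d)] / 365 = €3268.84
Solving gives d = 65, so the new rate took effect on 7 March 2030.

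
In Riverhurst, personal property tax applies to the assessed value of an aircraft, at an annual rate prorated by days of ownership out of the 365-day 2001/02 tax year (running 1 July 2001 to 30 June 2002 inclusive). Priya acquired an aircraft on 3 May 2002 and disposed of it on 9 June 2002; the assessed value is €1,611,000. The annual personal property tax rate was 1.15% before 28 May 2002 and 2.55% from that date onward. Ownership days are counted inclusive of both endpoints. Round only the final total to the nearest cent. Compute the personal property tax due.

3 May – 27 May 2002: 25 days at 1.15% → €1,611,000 × 1.15% × 25/365 = €1,268.9384
28 May – 9 June 2002: 13 days at 2.55% → €1,611,000 × 2.55% × 13/365 = €1,463.1411
Total = €2,732.0795

€2,732.08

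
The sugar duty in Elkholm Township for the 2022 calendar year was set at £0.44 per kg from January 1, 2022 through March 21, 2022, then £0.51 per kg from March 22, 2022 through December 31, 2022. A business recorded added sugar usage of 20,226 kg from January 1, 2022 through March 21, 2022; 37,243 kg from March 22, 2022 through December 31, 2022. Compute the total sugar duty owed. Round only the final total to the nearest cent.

£27893.37

January 1 – March 21, 2022: 20,226 kg at £0.44/kg → £8899.44
March 22 – December 31, 2022: 37,243 kg at £0.51/kg → £18993.93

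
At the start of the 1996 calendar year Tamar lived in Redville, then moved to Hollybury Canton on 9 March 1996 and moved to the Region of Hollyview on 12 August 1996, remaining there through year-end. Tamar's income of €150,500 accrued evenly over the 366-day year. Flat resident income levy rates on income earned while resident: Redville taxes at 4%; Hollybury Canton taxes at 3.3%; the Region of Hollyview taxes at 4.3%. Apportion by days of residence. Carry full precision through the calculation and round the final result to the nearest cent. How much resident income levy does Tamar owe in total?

€5,746.14

Redville, 1 January – 8 March 1996: 68 days → €150,500 × 4% × 68/366 = €1,118.4699
Hollybury Canton, 9 March – 11 August 1996: 156 days → €150,500 × 3.3% × 156/366 = €2,116.8689
The Region of Hollyview, 12 August – 31 December 1996: 142 days → €150,500 × 4.3% × 142/366 = €2,510.8005
Total = €5,746.1393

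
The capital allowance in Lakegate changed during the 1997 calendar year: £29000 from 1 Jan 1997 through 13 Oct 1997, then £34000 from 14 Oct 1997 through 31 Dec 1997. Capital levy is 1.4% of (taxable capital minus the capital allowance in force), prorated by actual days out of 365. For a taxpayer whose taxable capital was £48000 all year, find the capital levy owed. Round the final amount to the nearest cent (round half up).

£250.85

1 Jan – 13 Oct 1997: 286 days, exemption £29000 → (£48000 − £29000) × 1.4% × 286/365 = £208.4274
14 Oct – 31 Dec 1997: 79 days, exemption £34000 → (£48000 − £34000) × 1.4% × 79/365 = £42.4219
Total = £250.8493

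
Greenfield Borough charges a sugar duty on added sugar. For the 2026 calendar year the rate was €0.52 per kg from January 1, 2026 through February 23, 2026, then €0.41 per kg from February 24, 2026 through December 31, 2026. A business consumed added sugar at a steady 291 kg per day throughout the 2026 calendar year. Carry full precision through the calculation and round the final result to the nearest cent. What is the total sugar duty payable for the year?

€45276.69

January 1 – February 23, 2026: 54 days × 291 kg/day = 15,714 kg at €0.52/kg → €8171.28
February 24 – December 31, 2026: 311 days × 291 kg/day = 90,501 kg at €0.41/kg → €37105.41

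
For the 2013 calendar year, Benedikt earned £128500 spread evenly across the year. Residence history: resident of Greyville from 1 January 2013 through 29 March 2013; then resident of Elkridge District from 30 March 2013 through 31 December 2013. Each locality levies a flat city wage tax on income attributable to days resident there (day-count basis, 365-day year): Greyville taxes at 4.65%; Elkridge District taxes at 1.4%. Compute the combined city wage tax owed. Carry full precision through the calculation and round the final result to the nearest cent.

Greyville, 1 January – 29 March 2013: 88 days → £128500 × 4.65% × 88/365 = £1440.6082
Elkridge District, 30 March – 31 December 2013: 277 days → £128500 × 1.4% × 277/365 = £1365.2685
Total = £2805.8767

£2805.88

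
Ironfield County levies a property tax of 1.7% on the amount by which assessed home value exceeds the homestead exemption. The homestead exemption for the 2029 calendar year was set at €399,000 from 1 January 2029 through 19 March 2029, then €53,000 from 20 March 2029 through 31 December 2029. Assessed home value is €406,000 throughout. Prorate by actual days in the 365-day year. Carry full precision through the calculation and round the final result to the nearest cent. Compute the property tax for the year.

1 January – 19 March 2029: 78 days, exemption €399,000 → (€406,000 − €399,000) × 1.7% × 78/365 = €25.4301
20 March – 31 December 2029: 287 days, exemption €53,000 → (€406,000 − €53,000) × 1.7% × 287/365 = €4,718.5945
Total = €4,744.0247

€4,744.02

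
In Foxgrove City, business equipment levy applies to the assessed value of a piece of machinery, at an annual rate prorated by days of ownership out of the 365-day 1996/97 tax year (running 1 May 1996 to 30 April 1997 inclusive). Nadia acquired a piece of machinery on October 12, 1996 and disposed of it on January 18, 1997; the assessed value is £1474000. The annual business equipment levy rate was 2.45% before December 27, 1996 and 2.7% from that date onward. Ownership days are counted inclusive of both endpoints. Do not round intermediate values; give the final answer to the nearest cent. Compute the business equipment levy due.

£10027.24

October 12 – December 26, 1996: 76 days at 2.45% → £1474000 × 2.45% × 76/365 = £7519.4192
December 27, 1996 – January 18, 1997: 23 days at 2.7% → £1474000 × 2.7% × 23/365 = £2507.8192
Total = £10027.2384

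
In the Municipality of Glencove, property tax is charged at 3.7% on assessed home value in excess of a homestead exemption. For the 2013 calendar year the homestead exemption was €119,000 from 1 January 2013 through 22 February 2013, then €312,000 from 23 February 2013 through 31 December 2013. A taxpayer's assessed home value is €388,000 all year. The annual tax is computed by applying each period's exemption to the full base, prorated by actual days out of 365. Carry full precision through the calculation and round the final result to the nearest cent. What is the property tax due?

€3,848.91

1 January – 22 February 2013: 53 days, exemption €119,000 → (€388,000 − €119,000) × 3.7% × 53/365 = €1,445.2301
23 February – 31 December 2013: 312 days, exemption €312,000 → (€388,000 − €312,000) × 3.7% × 312/365 = €2,403.6822
Total = €3,848.9123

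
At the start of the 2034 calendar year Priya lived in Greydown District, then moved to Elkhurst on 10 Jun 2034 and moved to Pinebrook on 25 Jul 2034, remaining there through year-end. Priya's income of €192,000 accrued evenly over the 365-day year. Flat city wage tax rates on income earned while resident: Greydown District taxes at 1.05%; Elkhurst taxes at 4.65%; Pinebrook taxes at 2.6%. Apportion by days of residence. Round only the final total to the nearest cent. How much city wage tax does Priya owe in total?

€4,172.71

Greydown District, 1 Jan – 9 Jun 2034: 160 days → €192,000 × 1.05% × 160/365 = €883.7260
Elkhurst, 10 Jun – 24 Jul 2034: 45 days → €192,000 × 4.65% × 45/365 = €1,100.7123
Pinebrook, 25 Jul – 31 Dec 2034: 160 days → €192,000 × 2.6% × 160/365 = €2,188.2740
Total = €4,172.7123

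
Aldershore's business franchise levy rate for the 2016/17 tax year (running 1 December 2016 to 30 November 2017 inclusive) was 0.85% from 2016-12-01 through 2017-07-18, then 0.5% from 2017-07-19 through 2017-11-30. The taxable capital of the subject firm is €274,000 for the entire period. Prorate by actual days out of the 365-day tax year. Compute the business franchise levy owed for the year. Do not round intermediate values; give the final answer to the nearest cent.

€1,974.30

2016-12-01 to 2017-07-18: 230 days at 0.85% → €274,000 × 0.85% × 230/365 = €1,467.5890
2017-07-19 to 2017-11-30: 135 days at 0.5% → €274,000 × 0.5% × 135/365 = €506.7123
Total = €1,974.3014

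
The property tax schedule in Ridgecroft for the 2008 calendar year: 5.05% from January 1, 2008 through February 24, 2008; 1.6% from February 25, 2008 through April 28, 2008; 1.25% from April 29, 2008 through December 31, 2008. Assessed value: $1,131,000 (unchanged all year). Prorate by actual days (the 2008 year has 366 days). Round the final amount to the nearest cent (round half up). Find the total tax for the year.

January 1 – February 24, 2008: 55 days at 5.05% → $1,131,000 × 5.05% × 55/366 = $8,582.9303
February 25 – April 28, 2008: 64 days at 1.6% → $1,131,000 × 1.6% × 64/366 = $3,164.3279
April 29 – December 31, 2008: 247 days at 1.25% → $1,131,000 × 1.25% × 247/366 = $9,540.8811
Total = $21,288.1393

$21,288.14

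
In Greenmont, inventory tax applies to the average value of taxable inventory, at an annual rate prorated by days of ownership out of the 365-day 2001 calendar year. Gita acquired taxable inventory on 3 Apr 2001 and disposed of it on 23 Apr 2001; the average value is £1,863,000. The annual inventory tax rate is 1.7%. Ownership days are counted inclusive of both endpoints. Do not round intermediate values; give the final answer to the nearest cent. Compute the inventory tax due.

£1,822.17

Days held (3 Apr – 23 Apr 2001): 21 out of 365
Tax = £1,863,000 × 1.7% × 21/365 = £1,822.1671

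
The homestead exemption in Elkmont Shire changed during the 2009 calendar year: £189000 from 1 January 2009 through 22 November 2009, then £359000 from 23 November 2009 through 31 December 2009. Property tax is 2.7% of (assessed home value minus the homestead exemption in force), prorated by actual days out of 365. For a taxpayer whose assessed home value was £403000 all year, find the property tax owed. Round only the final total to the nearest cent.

1 January – 22 November 2009: 326 days, exemption £189000 → (£403000 − £189000) × 2.7% × 326/365 = £5160.6247
23 November – 31 December 2009: 39 days, exemption £359000 → (£403000 − £359000) × 2.7% × 39/365 = £126.9370
Total = £5287.5616

£5287.56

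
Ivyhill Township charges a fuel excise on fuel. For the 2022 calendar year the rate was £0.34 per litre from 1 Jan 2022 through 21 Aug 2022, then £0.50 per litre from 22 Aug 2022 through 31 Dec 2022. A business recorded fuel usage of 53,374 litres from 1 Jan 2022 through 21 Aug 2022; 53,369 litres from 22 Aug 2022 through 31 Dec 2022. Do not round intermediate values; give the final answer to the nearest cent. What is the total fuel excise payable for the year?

1 Jan – 21 Aug 2022: 53,374 litres at £0.34/litre → £18,147.16
22 Aug – 31 Dec 2022: 53,369 litres at £0.50/litre → £26,684.50

£44,831.66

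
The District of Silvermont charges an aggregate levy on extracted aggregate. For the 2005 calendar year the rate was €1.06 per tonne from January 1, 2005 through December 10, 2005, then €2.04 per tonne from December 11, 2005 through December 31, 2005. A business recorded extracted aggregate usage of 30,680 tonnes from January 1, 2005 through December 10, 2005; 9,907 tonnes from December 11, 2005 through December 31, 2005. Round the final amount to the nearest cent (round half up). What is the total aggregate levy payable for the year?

January 1 – December 10, 2005: 30,680 tonnes at €1.06/tonne → €32520.80
December 11 – December 31, 2005: 9,907 tonnes at €2.04/tonne → €20210.28

€52731.08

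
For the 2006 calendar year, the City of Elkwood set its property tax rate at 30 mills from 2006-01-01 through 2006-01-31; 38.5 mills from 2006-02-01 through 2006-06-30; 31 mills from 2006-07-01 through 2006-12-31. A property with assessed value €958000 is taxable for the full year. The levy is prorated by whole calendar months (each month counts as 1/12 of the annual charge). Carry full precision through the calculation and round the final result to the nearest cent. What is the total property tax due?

€32611.92

2006-01-01 to 2006-01-31: 1 month at 30 mills → €958000 × 3% × 1/12 = €2395.0000
2006-02-01 to 2006-06-30: 5 months at 38.5 mills → €958000 × 3.85% × 5/12 = €15367.9167
2006-07-01 to 2006-12-31: 6 months at 31 mills → €958000 × 3.1% × 6/12 = €14849.0000
Total = €32611.9167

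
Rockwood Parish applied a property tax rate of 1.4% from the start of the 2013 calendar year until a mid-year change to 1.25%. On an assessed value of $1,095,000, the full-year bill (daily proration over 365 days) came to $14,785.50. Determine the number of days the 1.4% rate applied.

Let d = days at the first rate; then 365 − d days at the second rate.
$1,095,000 × [1.4%·d + 1.25%·(365−d)] / 365 = $14,785.50
Solving gives d = 244, so the new rate took effect on 2 September 2013.

244 days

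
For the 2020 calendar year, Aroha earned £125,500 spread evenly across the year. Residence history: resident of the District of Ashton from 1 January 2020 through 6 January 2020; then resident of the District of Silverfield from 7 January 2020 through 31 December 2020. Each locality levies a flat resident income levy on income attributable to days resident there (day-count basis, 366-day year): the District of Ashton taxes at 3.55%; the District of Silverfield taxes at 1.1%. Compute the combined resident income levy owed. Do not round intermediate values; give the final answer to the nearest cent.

The District of Ashton, 1 January – 6 January 2020: 6 days → £125,500 × 3.55% × 6/366 = £73.0369
The District of Silverfield, 7 January – 31 December 2020: 360 days → £125,500 × 1.1% × 360/366 = £1,357.8689
Total = £1,430.9057

£1,430.91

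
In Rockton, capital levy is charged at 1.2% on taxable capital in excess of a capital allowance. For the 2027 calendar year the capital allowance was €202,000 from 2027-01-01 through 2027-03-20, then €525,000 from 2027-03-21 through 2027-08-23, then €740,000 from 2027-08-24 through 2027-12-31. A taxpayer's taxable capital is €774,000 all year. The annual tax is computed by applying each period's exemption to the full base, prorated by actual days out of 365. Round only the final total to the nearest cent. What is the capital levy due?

2027-01-01 to 2027-03-20: 79 days, exemption €202,000 → (€774,000 − €202,000) × 1.2% × 79/365 = €1,485.6329
2027-03-21 to 2027-08-23: 156 days, exemption €525,000 → (€774,000 − €525,000) × 1.2% × 156/365 = €1,277.0630
2027-08-24 to 2027-12-31: 130 days, exemption €740,000 → (€774,000 − €740,000) × 1.2% × 130/365 = €145.3151
Total = €2,908.0110

€2,908.01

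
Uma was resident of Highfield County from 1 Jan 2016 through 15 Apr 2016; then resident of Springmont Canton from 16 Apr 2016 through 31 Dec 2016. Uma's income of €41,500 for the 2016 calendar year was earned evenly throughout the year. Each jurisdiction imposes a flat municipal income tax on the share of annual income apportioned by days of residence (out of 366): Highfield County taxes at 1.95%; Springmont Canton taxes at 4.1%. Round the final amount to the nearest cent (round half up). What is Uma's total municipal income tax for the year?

€1,443.09

Highfield County, 1 Jan – 15 Apr 2016: 106 days → €41,500 × 1.95% × 106/366 = €234.3730
Springmont Canton, 16 Apr – 31 Dec 2016: 260 days → €41,500 × 4.1% × 260/366 = €1,208.7158
Total = €1,443.0888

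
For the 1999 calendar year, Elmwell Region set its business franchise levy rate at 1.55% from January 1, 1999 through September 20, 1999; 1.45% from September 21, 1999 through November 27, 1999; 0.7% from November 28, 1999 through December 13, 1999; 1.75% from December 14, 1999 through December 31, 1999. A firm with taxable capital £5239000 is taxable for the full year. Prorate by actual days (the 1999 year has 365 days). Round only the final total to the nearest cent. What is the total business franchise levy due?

January 1 – September 20, 1999: 263 days at 1.55% → £5239000 × 1.55% × 263/365 = £58511.7356
September 21 – November 27, 1999: 68 days at 1.45% → £5239000 × 1.45% × 68/365 = £14152.4767
November 28 – December 13, 1999: 16 days at 0.7% → £5239000 × 0.7% × 16/365 = £1607.5836
December 14 – December 31, 1999: 18 days at 1.75% → £5239000 × 1.75% × 18/365 = £4521.3288
Total = £78793.1247

£78793.12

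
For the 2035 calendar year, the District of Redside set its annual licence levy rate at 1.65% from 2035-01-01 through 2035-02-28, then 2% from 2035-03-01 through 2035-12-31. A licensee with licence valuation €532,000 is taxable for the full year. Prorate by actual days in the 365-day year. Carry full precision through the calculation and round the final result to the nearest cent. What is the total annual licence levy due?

€10,339.02

2035-01-01 to 2035-02-28: 59 days at 1.65% → €532,000 × 1.65% × 59/365 = €1,418.9096
2035-03-01 to 2035-12-31: 306 days at 2% → €532,000 × 2% × 306/365 = €8,920.1096
Total = €10,339.0192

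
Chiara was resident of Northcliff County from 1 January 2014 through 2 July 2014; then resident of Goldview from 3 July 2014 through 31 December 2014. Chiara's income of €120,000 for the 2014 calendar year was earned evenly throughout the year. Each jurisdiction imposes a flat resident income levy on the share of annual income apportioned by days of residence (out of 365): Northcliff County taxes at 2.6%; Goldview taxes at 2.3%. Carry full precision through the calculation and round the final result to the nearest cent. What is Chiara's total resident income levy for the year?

Northcliff County, 1 January – 2 July 2014: 183 days → €120,000 × 2.6% × 183/365 = €1,564.2740
Goldview, 3 July – 31 December 2014: 182 days → €120,000 × 2.3% × 182/365 = €1,376.2192
Total = €2,940.4932

€2,940.49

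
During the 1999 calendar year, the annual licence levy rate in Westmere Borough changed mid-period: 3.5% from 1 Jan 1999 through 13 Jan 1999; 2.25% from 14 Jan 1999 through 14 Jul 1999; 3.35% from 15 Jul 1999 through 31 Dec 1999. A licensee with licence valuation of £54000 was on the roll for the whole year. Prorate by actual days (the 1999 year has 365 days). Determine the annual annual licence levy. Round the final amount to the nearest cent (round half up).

£1515.70

1 Jan – 13 Jan 1999: 13 days at 3.5% → £54000 × 3.5% × 13/365 = £67.3151
14 Jan – 14 Jul 1999: 182 days at 2.25% → £54000 × 2.25% × 182/365 = £605.8356
15 Jul – 31 Dec 1999: 170 days at 3.35% → £54000 × 3.35% × 170/365 = £842.5479
Total = £1515.6986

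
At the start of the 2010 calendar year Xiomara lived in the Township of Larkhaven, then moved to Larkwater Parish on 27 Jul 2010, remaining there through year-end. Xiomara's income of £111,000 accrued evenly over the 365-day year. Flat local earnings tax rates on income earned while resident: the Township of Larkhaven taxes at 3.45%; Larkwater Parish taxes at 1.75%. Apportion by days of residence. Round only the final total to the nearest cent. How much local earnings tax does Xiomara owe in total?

The Township of Larkhaven, 1 Jan – 26 Jul 2010: 207 days → £111,000 × 3.45% × 207/365 = £2,171.7986
Larkwater Parish, 27 Jul – 31 Dec 2010: 158 days → £111,000 × 1.75% × 158/365 = £840.8630
Total = £3,012.6616

£3,012.66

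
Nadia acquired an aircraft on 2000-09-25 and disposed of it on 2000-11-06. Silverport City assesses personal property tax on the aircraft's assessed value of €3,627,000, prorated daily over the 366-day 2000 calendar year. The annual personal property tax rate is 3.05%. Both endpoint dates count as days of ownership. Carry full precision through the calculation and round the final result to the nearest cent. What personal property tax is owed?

Days held (2000-09-25 to 2000-11-06): 43 out of 366
Tax = €3,627,000 × 3.05% × 43/366 = €12,996.7500

€12,996.75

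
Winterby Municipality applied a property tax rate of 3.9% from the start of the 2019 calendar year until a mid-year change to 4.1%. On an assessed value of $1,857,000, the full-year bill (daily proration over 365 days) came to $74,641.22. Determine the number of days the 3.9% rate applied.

147 days

Let d = days at the first rate; then 365 − d days at the second rate.
$1,857,000 × [3.9%·d + 4.1%·(365−d)] / 365 = $74,641.22
Solving gives d = 147, so the new rate took effect on 28 May 2019.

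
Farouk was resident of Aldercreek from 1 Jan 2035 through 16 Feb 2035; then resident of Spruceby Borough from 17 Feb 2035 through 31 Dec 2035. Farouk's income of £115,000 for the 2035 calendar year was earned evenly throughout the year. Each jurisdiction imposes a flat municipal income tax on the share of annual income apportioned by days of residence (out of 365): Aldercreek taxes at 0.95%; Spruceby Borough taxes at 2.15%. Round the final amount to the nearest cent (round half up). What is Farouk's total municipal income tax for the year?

£2,294.80

Aldercreek, 1 Jan – 16 Feb 2035: 47 days → £115,000 × 0.95% × 47/365 = £140.6781
Spruceby Borough, 17 Feb – 31 Dec 2035: 318 days → £115,000 × 2.15% × 318/365 = £2,154.1233
Total = £2,294.8014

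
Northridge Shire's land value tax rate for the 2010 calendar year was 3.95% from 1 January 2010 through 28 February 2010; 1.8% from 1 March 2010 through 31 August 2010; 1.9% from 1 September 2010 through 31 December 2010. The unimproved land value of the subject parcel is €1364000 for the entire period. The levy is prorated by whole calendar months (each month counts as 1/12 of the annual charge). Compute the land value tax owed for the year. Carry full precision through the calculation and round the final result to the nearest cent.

€29894.33

1 January – 28 February 2010: 2 months at 3.95% → €1364000 × 3.95% × 2/12 = €8979.6667
1 March – 31 August 2010: 6 months at 1.8% → €1364000 × 1.8% × 6/12 = €12276.0000
1 September – 31 December 2010: 4 months at 1.9% → €1364000 × 1.9% × 4/12 = €8638.6667
Total = €29894.3333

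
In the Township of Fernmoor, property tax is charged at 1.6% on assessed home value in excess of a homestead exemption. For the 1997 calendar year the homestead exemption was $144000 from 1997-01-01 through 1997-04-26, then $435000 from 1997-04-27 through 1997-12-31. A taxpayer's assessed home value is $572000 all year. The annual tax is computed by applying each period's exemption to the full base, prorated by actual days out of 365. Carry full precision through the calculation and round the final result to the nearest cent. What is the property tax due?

1997-01-01 to 1997-04-26: 116 days, exemption $144000 → ($572000 − $144000) × 1.6% × 116/365 = $2176.3507
1997-04-27 to 1997-12-31: 249 days, exemption $435000 → ($572000 − $435000) × 1.6% × 249/365 = $1495.3644
Total = $3671.7151

$3671.72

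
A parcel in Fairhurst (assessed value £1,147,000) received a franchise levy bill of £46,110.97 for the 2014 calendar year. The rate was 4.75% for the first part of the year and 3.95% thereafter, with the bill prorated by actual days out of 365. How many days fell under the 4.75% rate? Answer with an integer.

Let d = days at the first rate; then 365 − d days at the second rate.
£1,147,000 × [4.75%·d + 3.95%·(365−d)] / 365 = £46,110.97
Solving gives d = 32, so the new rate took effect on 2 Feb 2014.

32 days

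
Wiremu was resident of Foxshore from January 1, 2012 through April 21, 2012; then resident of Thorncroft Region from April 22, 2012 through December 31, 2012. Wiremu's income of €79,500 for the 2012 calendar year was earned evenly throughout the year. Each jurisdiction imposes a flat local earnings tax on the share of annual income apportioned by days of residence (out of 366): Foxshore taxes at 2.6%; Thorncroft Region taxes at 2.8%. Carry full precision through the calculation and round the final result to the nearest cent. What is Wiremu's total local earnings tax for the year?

€2,177.34

Foxshore, January 1 – April 21, 2012: 112 days → €79,500 × 2.6% × 112/366 = €632.5246
Thorncroft Region, April 22 – December 31, 2012: 254 days → €79,500 × 2.8% × 254/366 = €1,544.8197
Total = €2,177.3443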